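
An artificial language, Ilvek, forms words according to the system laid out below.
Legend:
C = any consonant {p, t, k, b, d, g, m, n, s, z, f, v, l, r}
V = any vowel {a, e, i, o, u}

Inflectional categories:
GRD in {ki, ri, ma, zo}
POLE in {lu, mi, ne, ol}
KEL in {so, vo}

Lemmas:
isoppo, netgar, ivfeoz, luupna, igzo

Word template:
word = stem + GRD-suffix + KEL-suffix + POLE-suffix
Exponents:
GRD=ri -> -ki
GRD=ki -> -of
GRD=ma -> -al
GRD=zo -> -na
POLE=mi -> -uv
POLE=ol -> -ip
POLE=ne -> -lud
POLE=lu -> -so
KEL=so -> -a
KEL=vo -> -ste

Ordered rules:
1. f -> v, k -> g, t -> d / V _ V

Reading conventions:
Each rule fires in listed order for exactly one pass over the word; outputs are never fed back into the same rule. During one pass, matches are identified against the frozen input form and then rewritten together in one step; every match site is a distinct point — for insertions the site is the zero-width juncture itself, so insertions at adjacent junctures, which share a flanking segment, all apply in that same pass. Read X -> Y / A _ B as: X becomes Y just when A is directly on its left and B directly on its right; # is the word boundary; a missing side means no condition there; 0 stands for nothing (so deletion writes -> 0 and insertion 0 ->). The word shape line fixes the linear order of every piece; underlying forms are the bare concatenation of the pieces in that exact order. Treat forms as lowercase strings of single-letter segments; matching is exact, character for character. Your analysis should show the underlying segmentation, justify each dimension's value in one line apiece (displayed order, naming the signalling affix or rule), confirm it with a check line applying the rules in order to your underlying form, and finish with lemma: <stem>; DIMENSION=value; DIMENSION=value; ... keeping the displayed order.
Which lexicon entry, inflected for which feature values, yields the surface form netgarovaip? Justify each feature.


underlying: netgar-of-a-ip
GRD=ki - signalled by the affix -of
POLE=ol - signalled by the affix -ip
KEL=so - signalled by the affix -a
check: netgarofaip -> netgarovaip
lemma: netgar; GRD=ki; POLE=ol; KEL=so


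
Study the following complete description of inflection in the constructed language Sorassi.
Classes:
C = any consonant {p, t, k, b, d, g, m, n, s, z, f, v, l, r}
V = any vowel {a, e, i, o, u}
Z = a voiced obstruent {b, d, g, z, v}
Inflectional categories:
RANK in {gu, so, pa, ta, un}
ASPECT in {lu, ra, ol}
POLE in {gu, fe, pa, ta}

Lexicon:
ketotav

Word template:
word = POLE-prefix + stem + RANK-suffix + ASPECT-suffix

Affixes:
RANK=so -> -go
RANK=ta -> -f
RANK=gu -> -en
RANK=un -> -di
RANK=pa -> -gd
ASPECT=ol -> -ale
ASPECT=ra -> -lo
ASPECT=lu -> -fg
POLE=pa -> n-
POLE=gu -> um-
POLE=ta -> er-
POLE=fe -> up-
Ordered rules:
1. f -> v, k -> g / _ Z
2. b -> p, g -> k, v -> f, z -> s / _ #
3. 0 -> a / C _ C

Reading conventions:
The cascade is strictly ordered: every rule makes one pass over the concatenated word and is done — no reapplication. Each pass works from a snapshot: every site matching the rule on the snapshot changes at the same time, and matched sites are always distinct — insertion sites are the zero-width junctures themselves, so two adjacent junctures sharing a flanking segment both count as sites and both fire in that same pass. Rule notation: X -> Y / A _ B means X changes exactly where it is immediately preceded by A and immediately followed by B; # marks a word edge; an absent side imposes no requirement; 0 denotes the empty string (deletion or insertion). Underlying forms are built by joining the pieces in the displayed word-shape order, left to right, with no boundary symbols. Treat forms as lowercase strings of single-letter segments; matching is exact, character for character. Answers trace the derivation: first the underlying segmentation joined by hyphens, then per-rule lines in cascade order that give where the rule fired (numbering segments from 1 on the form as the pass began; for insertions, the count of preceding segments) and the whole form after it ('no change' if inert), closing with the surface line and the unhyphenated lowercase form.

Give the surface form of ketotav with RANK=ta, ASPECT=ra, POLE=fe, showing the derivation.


underlying: up-ketotav-f-lo
1. f -> v, k -> g / _ Z: no change
2. b -> p, g -> k, v -> f, z -> s / _ #: no change
3. 0 -> a / C _ C: inserts after position(s) 2, 9, 10: upaketotavafalo
surface: upaketotavafalo


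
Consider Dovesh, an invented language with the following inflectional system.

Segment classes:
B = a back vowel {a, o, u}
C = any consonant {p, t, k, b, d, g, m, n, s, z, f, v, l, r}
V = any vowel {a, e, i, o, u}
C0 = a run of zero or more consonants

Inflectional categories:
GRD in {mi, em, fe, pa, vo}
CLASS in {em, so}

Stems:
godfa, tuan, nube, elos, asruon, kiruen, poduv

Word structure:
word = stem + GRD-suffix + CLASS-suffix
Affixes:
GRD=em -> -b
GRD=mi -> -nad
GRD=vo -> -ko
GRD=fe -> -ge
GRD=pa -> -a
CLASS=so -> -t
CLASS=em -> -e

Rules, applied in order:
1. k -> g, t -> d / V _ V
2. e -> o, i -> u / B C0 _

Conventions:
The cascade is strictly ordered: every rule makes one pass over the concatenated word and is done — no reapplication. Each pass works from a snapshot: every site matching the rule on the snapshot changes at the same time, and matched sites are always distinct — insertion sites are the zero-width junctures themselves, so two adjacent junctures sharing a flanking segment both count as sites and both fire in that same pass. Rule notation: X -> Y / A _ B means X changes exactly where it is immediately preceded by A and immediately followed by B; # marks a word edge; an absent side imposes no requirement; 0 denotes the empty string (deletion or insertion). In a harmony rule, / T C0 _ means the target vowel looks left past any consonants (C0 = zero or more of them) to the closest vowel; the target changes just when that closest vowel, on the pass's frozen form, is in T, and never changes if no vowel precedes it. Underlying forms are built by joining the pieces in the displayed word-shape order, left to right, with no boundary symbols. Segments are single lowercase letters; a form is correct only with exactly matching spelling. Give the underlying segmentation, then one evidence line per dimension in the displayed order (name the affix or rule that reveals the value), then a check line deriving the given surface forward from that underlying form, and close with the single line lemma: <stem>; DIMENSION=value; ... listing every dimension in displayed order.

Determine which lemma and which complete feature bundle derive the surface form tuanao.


underlying: tuan-a-e
GRD=pa - signalled by the affix -a
CLASS=em - signalled by the affix -e
check: tuanae -> tuanae -> tuanao
lemma: tuan; GRD=pa; CLASS=em


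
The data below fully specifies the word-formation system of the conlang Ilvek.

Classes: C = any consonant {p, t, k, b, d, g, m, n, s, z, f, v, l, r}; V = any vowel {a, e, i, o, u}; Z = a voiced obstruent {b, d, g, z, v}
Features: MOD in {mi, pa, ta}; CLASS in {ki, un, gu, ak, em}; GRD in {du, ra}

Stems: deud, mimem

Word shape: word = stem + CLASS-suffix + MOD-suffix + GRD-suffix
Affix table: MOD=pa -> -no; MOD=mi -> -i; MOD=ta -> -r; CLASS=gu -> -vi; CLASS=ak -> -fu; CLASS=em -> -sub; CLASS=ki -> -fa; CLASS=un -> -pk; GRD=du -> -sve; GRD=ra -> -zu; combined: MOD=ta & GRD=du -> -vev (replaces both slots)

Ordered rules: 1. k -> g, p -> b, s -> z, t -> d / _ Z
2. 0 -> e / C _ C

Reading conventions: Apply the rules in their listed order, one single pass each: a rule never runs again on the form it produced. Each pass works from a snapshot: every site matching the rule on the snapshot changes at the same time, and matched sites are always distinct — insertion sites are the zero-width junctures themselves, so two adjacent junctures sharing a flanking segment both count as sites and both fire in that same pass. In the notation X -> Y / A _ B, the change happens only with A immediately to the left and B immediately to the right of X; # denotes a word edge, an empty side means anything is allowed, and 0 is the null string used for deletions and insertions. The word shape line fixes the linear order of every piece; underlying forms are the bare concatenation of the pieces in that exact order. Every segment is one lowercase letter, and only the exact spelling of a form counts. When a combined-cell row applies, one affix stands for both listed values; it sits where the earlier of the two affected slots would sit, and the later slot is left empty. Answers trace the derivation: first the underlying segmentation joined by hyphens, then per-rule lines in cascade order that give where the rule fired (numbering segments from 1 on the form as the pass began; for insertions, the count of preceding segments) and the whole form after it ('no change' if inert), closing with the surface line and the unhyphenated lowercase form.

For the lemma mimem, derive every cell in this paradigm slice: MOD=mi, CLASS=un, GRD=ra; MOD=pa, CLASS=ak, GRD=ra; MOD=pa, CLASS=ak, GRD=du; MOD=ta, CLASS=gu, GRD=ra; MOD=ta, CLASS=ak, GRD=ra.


cell MOD=mi, CLASS=un, GRD=ra:
underlying: mimem-pk-i-zu
1. k -> g, p -> b, s -> z, t -> d / _ Z: no change
2. 0 -> e / C _ C: inserts after position(s) 5, 6: mimemepekizu
surface: mimemepekizu

cell MOD=pa, CLASS=ak, GRD=ra:
underlying: mimem-fu-no-zu
1. k -> g, p -> b, s -> z, t -> d / _ Z: no change
2. 0 -> e / C _ C: inserts after position(s) 5: mimemefunozu
surface: mimemefunozu

cell MOD=pa, CLASS=ak, GRD=du:
underlying: mimem-fu-no-sve
1. k -> g, p -> b, s -> z, t -> d / _ Z: fires at position(s) 10: mimemfunozve
2. 0 -> e / C _ C: inserts after position(s) 5, 10: mimemefunozeve
surface: mimemefunozeve

cell MOD=ta, CLASS=gu, GRD=ra:
underlying: mimem-vi-r-zu
1. k -> g, p -> b, s -> z, t -> d / _ Z: no change
2. 0 -> e / C _ C: inserts after position(s) 5, 8: mimemevirezu
surface: mimemevirezu

cell MOD=ta, CLASS=ak, GRD=ra:
underlying: mimem-fu-r-zu
1. k -> g, p -> b, s -> z, t -> d / _ Z: no change
2. 0 -> e / C _ C: inserts after position(s) 5, 8: mimemefurezu
surface: mimemefurezu


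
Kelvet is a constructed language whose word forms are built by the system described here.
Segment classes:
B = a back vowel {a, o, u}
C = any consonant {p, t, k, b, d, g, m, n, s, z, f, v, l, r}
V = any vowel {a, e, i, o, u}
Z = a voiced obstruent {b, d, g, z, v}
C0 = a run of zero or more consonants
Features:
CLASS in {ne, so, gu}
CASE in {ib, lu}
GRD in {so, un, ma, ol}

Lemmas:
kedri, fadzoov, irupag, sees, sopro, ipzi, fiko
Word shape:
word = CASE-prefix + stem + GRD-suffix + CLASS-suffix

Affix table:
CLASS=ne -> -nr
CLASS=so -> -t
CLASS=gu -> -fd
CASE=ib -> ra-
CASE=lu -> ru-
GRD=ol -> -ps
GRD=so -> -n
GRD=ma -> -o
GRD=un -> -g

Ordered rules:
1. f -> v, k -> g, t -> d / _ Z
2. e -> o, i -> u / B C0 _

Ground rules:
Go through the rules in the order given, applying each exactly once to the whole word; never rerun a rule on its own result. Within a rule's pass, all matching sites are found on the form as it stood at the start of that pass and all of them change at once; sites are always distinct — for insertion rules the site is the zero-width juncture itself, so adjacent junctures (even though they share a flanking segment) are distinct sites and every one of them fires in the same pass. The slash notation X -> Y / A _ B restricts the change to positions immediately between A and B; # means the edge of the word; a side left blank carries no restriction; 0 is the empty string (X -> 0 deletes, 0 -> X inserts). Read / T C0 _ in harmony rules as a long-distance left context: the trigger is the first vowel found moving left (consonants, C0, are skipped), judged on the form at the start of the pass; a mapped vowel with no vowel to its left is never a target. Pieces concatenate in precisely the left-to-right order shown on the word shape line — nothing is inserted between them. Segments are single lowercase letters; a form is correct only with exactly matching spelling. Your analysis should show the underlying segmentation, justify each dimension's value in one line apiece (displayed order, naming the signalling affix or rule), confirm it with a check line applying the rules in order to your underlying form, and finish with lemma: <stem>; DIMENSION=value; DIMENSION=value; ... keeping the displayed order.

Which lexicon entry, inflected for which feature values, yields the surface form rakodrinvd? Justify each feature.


underlying: ra-kedri-n-fd
CLASS=gu - signalled by the affix -fd
CASE=ib - signalled by the affix ra-
GRD=so - signalled by the affix -n
check: rakedrinfd -> rakedrinvd -> rakodrinvd
lemma: kedri; CLASS=gu; CASE=ib; GRD=so


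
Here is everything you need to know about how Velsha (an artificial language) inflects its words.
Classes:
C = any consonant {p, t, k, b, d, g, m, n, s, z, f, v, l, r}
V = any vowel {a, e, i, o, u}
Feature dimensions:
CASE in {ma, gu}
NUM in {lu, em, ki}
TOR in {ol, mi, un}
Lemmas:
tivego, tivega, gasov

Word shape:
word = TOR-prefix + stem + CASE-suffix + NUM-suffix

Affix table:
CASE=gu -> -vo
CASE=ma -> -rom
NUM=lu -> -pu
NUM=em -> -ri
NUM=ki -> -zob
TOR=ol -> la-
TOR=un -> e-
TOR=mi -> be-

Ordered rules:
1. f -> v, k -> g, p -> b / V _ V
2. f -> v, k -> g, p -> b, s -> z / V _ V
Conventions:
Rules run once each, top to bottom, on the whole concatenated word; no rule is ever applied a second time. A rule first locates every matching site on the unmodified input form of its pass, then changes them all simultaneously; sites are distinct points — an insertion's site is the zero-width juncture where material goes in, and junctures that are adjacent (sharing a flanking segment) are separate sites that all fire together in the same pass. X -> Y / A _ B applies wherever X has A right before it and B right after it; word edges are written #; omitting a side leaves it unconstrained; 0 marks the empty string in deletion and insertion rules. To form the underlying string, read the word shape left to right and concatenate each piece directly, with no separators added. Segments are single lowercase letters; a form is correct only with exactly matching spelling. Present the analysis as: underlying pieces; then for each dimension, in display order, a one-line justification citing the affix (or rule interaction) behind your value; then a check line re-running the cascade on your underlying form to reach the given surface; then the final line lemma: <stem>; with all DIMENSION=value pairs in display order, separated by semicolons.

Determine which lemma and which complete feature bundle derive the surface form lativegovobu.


underlying: la-tivego-vo-pu
CASE=gu - signalled by the affix -vo
NUM=lu - signalled by the affix -pu
TOR=ol - signalled by the affix la-
check: lativegovopu -> lativegovobu -> lativegovobu
lemma: tivego; CASE=gu; NUM=lu; TOR=ol


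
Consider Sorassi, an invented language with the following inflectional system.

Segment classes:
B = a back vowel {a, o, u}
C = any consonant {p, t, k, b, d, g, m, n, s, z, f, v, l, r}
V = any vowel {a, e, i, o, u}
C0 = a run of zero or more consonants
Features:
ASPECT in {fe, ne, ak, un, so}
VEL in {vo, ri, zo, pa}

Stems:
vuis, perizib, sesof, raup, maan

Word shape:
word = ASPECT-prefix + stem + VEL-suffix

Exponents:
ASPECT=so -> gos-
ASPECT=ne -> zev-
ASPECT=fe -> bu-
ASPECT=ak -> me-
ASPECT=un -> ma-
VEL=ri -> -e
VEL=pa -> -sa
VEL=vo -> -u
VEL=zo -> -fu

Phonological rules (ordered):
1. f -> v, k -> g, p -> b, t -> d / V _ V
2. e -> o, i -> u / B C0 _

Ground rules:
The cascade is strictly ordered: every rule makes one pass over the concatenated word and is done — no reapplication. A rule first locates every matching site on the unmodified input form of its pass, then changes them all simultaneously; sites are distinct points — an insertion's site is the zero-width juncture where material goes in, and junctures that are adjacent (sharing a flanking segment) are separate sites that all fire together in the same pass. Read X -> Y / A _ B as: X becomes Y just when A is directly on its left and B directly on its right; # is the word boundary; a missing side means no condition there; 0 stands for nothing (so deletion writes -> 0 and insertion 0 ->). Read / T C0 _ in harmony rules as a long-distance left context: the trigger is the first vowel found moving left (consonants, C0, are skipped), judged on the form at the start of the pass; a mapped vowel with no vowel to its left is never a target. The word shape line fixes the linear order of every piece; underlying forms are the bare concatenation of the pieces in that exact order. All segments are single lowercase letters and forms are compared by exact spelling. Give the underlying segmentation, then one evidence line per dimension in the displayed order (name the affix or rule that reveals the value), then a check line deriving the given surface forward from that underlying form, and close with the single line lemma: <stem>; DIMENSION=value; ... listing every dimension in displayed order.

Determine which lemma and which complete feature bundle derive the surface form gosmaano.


underlying: gos-maan-e
ASPECT=so - signalled by the affix gos-
VEL=ri - signalled by the affix -e
check: gosmaane -> gosmaane -> gosmaano
lemma: maan; ASPECT=so; VEL=ri


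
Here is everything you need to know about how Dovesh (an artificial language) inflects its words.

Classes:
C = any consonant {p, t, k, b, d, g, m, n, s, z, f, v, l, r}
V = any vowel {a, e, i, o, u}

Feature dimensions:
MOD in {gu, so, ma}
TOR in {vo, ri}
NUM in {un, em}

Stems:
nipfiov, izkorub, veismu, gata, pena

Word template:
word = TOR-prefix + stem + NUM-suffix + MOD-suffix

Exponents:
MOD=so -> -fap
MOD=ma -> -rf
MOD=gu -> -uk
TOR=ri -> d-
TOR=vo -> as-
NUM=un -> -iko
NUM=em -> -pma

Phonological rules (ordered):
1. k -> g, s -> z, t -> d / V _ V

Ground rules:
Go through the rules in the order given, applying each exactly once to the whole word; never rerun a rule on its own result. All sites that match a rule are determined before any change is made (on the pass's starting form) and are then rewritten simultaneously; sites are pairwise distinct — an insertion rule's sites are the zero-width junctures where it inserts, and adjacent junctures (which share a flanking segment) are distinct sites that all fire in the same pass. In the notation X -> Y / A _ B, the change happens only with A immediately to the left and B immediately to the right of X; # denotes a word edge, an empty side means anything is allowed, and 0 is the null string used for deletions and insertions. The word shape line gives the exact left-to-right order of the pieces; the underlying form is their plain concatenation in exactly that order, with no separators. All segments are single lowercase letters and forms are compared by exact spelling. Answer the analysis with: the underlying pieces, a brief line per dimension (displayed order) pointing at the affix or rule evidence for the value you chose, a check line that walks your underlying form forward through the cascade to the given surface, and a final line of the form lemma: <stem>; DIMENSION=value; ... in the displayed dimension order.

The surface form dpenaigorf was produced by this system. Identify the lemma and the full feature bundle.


underlying: d-pena-iko-rf
MOD=ma - signalled by the affix -rf
TOR=ri - signalled by the affix d-
NUM=un - signalled by the affix -iko
check: dpenaikorf -> dpenaigorf
lemma: pena; MOD=ma; TOR=ri; NUM=un


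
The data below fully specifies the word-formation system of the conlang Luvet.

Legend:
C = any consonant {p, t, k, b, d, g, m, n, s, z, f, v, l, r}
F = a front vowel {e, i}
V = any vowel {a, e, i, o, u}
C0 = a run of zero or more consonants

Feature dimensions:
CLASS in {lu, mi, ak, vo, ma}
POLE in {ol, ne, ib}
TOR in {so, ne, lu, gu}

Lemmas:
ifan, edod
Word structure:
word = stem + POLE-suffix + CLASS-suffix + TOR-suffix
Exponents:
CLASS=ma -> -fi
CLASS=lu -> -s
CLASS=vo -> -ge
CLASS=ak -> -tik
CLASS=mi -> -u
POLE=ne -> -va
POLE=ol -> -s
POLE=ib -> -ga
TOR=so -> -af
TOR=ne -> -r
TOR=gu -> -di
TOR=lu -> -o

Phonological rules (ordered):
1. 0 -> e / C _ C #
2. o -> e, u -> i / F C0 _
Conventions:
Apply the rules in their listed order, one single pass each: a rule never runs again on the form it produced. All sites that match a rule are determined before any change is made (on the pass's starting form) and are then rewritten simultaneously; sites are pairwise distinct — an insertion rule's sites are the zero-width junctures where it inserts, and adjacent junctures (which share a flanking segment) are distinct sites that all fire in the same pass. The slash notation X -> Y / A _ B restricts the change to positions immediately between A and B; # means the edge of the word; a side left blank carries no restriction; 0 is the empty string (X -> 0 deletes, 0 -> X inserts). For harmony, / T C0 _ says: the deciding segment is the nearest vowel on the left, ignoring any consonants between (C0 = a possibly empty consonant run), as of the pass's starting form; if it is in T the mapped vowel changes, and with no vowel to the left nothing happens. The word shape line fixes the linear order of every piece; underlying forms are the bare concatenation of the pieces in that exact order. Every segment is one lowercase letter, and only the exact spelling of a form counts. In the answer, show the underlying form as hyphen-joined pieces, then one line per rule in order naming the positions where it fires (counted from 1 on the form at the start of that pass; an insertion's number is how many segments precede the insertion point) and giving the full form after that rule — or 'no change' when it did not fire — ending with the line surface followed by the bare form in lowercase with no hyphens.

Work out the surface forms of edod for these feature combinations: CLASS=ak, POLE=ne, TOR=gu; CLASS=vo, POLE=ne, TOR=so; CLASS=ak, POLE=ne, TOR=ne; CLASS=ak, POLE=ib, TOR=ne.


cell CLASS=ak, POLE=ne, TOR=gu:
underlying: edod-va-tik-di
1. 0 -> e / C _ C #: no change
2. o -> e, u -> i / F C0 _: fires at position(s) 3: ededvatikdi
surface: ededvatikdi

cell CLASS=vo, POLE=ne, TOR=so:
underlying: edod-va-ge-af
1. 0 -> e / C _ C #: no change
2. o -> e, u -> i / F C0 _: fires at position(s) 3: ededvageaf
surface: ededvageaf

cell CLASS=ak, POLE=ne, TOR=ne:
underlying: edod-va-tik-r
1. 0 -> e / C _ C #: inserts after position(s) 9: edodvatiker
2. o -> e, u -> i / F C0 _: fires at position(s) 3: ededvatiker
surface: ededvatiker

cell CLASS=ak, POLE=ib, TOR=ne:
underlying: edod-ga-tik-r
1. 0 -> e / C _ C #: inserts after position(s) 9: edodgatiker
2. o -> e, u -> i / F C0 _: fires at position(s) 3: ededgatiker
surface: ededgatiker


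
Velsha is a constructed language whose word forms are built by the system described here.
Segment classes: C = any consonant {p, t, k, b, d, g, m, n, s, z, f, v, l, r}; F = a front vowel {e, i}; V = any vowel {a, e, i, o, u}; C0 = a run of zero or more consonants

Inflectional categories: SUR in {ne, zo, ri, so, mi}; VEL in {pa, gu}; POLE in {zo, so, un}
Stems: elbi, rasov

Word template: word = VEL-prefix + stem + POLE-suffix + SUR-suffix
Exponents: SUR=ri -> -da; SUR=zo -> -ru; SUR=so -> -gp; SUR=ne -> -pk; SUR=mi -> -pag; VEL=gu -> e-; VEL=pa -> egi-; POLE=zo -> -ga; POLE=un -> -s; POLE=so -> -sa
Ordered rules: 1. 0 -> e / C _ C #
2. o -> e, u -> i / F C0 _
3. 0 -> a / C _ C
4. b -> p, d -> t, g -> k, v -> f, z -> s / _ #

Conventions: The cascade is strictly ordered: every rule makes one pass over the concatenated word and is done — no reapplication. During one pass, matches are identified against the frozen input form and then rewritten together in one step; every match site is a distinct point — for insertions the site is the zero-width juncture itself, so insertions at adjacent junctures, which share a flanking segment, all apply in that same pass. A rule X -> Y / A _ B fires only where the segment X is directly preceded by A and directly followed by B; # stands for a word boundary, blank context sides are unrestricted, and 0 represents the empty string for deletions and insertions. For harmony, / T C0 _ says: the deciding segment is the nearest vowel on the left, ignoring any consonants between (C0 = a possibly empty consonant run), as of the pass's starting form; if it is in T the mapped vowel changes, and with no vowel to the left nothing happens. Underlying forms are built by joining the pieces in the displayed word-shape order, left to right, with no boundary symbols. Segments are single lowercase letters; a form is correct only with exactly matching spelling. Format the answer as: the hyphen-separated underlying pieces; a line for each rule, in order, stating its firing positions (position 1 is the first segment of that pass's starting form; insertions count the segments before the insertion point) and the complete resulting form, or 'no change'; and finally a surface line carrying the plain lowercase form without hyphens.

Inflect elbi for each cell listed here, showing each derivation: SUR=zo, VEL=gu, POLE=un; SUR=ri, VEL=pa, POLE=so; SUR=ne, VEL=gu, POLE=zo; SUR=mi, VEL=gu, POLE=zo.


cell SUR=zo, VEL=gu, POLE=un:
underlying: e-elbi-s-ru
1. 0 -> e / C _ C #: no change
2. o -> e, u -> i / F C0 _: fires at position(s) 8: eelbisri
3. 0 -> a / C _ C: inserts after position(s) 3, 6: eelabisari
4. b -> p, d -> t, g -> k, v -> f, z -> s / _ #: no change
surface: eelabisari

cell SUR=ri, VEL=pa, POLE=so:
underlying: egi-elbi-sa-da
1. 0 -> e / C _ C #: no change
2. o -> e, u -> i / F C0 _: no change
3. 0 -> a / C _ C: inserts after position(s) 5: egielabisada
4. b -> p, d -> t, g -> k, v -> f, z -> s / _ #: no change
surface: egielabisada

cell SUR=ne, VEL=gu, POLE=zo:
underlying: e-elbi-ga-pk
1. 0 -> e / C _ C #: inserts after position(s) 8: eelbigapek
2. o -> e, u -> i / F C0 _: no change
3. 0 -> a / C _ C: inserts after position(s) 3: eelabigapek
4. b -> p, d -> t, g -> k, v -> f, z -> s / _ #: no change
surface: eelabigapek

cell SUR=mi, VEL=gu, POLE=zo:
underlying: e-elbi-ga-pag
1. 0 -> e / C _ C #: no change
2. o -> e, u -> i / F C0 _: no change
3. 0 -> a / C _ C: inserts after position(s) 3: eelabigapag
4. b -> p, d -> t, g -> k, v -> f, z -> s / _ #: fires at position(s) 11: eelabigapak
surface: eelabigapak


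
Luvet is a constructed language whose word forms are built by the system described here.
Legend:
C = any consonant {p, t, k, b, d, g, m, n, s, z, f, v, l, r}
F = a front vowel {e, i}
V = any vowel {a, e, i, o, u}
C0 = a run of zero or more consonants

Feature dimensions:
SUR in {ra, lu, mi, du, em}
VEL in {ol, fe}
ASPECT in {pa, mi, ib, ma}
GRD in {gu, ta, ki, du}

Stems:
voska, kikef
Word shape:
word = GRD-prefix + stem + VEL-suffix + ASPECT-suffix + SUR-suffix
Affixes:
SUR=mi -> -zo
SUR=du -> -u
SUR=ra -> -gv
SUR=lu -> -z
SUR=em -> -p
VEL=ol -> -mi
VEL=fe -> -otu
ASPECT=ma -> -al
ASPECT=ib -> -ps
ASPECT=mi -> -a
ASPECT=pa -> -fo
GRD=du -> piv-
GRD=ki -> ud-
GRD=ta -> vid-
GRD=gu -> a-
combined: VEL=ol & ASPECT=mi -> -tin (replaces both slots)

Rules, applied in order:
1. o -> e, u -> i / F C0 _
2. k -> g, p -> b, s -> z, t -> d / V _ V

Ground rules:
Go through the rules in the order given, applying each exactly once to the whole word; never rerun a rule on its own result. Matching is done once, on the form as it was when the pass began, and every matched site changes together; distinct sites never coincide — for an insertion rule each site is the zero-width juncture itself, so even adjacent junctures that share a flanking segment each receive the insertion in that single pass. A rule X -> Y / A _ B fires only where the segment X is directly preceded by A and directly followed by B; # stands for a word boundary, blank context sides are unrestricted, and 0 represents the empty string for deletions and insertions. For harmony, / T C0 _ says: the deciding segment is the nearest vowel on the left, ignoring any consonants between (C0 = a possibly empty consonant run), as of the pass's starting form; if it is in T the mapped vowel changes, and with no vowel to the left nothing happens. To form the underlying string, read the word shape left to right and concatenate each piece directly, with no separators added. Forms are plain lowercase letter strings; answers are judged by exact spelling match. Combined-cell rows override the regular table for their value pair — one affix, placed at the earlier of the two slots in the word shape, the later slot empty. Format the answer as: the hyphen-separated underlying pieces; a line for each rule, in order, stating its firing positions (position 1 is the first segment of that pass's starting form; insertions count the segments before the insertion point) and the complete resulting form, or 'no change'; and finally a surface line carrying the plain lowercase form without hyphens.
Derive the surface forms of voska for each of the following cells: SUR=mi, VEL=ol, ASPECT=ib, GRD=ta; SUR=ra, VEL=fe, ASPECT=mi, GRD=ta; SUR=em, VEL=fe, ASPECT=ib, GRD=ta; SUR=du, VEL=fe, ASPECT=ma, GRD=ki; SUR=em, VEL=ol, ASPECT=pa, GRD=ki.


cell SUR=mi, VEL=ol, ASPECT=ib, GRD=ta:
underlying: vid-voska-mi-ps-zo
1. o -> e, u -> i / F C0 _: fires at position(s) 5, 14: vidveskamipsze
2. k -> g, p -> b, s -> z, t -> d / V _ V: no change
surface: vidveskamipsze

cell SUR=ra, VEL=fe, ASPECT=mi, GRD=ta:
underlying: vid-voska-otu-a-gv
1. o -> e, u -> i / F C0 _: fires at position(s) 5: vidveskaotuagv
2. k -> g, p -> b, s -> z, t -> d / V _ V: fires at position(s) 10: vidveskaoduagv
surface: vidveskaoduagv

cell SUR=em, VEL=fe, ASPECT=ib, GRD=ta:
underlying: vid-voska-otu-ps-p
1. o -> e, u -> i / F C0 _: fires at position(s) 5: vidveskaotupsp
2. k -> g, p -> b, s -> z, t -> d / V _ V: fires at position(s) 10: vidveskaodupsp
surface: vidveskaodupsp

cell SUR=du, VEL=fe, ASPECT=ma, GRD=ki:
underlying: ud-voska-otu-al-u
1. o -> e, u -> i / F C0 _: no change
2. k -> g, p -> b, s -> z, t -> d / V _ V: fires at position(s) 9: udvoskaodualu
surface: udvoskaodualu

cell SUR=em, VEL=ol, ASPECT=pa, GRD=ki:
underlying: ud-voska-mi-fo-p
1. o -> e, u -> i / F C0 _: fires at position(s) 11: udvoskamifep
2. k -> g, p -> b, s -> z, t -> d / V _ V: no change
surface: udvoskamifep


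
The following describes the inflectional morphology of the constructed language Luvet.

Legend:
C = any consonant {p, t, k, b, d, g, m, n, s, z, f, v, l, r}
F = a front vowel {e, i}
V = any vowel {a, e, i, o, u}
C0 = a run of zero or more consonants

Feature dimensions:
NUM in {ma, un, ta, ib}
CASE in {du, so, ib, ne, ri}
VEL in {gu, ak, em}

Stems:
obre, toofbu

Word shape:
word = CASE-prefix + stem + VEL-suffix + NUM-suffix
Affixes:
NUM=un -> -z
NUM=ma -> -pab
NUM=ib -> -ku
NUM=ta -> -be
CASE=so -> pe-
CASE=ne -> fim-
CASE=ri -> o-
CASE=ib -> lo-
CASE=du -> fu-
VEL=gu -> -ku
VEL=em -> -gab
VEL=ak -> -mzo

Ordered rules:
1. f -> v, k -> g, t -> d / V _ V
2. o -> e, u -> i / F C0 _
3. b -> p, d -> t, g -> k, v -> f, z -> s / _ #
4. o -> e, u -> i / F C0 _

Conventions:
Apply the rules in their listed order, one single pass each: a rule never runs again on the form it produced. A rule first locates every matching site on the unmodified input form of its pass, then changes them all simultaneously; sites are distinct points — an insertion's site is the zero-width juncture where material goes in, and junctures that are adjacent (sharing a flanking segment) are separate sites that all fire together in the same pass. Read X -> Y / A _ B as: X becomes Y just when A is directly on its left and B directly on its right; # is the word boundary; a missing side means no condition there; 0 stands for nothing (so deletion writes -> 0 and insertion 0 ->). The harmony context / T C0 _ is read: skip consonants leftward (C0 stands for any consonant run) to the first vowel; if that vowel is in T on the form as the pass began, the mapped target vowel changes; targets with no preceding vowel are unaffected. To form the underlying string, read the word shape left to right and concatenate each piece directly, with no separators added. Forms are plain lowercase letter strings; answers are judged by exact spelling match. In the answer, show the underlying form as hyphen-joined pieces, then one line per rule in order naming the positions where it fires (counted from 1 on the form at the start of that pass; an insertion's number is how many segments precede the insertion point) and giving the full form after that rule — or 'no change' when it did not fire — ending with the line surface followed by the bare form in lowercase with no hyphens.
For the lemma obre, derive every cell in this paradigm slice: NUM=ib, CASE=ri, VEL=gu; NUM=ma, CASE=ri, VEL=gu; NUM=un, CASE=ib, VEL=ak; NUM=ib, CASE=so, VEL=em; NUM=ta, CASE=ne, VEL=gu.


cell NUM=ib, CASE=ri, VEL=gu:
underlying: o-obre-ku-ku
1. f -> v, k -> g, t -> d / V _ V: fires at position(s) 6, 8: oobregugu
2. o -> e, u -> i / F C0 _: fires at position(s) 7: oobregigu
3. b -> p, d -> t, g -> k, v -> f, z -> s / _ #: no change
4. o -> e, u -> i / F C0 _: fires at position(s) 9: oobregigi
surface: oobregigi

cell NUM=ma, CASE=ri, VEL=gu:
underlying: o-obre-ku-pab
1. f -> v, k -> g, t -> d / V _ V: fires at position(s) 6: oobregupab
2. o -> e, u -> i / F C0 _: fires at position(s) 7: oobregipab
3. b -> p, d -> t, g -> k, v -> f, z -> s / _ #: fires at position(s) 10: oobregipap
4. o -> e, u -> i / F C0 _: no change
surface: oobregipap

cell NUM=un, CASE=ib, VEL=ak:
underlying: lo-obre-mzo-z
1. f -> v, k -> g, t -> d / V _ V: no change
2. o -> e, u -> i / F C0 _: fires at position(s) 9: loobremzez
3. b -> p, d -> t, g -> k, v -> f, z -> s / _ #: fires at position(s) 10: loobremzes
4. o -> e, u -> i / F C0 _: no change
surface: loobremzes

cell NUM=ib, CASE=so, VEL=em:
underlying: pe-obre-gab-ku
1. f -> v, k -> g, t -> d / V _ V: no change
2. o -> e, u -> i / F C0 _: fires at position(s) 3: peebregabku
3. b -> p, d -> t, g -> k, v -> f, z -> s / _ #: no change
4. o -> e, u -> i / F C0 _: no change
surface: peebregabku

cell NUM=ta, CASE=ne, VEL=gu:
underlying: fim-obre-ku-be
1. f -> v, k -> g, t -> d / V _ V: fires at position(s) 8: fimobregube
2. o -> e, u -> i / F C0 _: fires at position(s) 4, 9: fimebregibe
3. b -> p, d -> t, g -> k, v -> f, z -> s / _ #: no change
4. o -> e, u -> i / F C0 _: no change
surface: fimebregibe


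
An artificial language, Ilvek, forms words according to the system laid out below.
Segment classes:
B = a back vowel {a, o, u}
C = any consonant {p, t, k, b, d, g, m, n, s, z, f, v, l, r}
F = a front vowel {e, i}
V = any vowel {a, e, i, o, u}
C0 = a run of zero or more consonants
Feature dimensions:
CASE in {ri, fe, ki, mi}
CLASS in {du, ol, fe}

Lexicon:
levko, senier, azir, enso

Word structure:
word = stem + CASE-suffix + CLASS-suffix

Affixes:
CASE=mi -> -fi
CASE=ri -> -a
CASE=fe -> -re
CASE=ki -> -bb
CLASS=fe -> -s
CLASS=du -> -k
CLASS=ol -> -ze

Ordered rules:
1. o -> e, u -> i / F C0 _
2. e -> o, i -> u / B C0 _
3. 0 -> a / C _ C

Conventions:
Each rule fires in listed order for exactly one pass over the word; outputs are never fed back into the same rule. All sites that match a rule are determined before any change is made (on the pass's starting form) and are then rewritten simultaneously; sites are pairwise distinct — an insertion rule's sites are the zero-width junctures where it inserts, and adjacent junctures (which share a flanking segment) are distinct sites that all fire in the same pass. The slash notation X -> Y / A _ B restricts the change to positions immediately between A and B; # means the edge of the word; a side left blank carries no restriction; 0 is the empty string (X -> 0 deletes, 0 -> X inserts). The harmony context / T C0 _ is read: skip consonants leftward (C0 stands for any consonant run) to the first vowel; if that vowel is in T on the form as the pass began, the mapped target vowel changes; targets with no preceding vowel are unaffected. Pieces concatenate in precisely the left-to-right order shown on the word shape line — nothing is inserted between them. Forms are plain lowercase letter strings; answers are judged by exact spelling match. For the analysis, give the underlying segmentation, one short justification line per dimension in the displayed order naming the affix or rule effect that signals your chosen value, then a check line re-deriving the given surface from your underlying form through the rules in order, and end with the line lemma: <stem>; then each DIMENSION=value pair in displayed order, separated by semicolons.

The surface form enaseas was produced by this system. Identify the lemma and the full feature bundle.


underlying: enso-a-s
CASE=ri - signalled by the affix -a
CLASS=fe - signalled by the affix -s
check: ensoas -> enseas -> enseas -> enaseas
lemma: enso; CASE=ri; CLASS=fe


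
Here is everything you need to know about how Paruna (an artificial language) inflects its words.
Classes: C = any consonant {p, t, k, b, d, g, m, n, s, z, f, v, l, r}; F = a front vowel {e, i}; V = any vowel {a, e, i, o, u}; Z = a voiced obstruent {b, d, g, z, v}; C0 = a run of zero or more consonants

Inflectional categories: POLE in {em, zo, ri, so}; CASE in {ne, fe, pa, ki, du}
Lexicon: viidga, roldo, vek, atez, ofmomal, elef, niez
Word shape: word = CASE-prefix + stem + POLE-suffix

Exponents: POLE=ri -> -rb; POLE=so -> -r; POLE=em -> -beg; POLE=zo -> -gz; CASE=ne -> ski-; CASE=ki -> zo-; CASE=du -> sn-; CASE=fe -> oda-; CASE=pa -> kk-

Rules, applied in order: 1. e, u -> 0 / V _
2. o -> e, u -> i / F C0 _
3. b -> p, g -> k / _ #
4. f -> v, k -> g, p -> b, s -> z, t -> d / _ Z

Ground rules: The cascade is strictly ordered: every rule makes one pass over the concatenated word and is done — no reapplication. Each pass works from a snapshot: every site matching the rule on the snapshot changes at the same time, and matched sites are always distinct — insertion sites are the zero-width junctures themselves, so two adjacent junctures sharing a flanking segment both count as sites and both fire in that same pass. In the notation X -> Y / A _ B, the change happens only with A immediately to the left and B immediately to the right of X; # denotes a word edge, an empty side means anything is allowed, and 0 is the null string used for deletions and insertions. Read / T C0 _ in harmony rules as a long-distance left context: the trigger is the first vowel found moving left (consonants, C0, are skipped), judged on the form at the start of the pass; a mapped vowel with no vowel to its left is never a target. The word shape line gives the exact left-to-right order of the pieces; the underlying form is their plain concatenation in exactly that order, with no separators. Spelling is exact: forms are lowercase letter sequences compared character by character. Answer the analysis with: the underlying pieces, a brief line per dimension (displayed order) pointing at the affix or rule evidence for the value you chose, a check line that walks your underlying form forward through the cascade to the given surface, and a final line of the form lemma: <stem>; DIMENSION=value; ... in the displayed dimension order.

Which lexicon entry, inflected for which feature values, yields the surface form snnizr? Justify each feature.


underlying: sn-niez-r
POLE=so - signalled by the affix -r
CASE=du - signalled by the affix sn-
check: snniezr -> snnizr -> snnizr -> snnizr -> snnizr
lemma: niez; POLE=so; CASE=du


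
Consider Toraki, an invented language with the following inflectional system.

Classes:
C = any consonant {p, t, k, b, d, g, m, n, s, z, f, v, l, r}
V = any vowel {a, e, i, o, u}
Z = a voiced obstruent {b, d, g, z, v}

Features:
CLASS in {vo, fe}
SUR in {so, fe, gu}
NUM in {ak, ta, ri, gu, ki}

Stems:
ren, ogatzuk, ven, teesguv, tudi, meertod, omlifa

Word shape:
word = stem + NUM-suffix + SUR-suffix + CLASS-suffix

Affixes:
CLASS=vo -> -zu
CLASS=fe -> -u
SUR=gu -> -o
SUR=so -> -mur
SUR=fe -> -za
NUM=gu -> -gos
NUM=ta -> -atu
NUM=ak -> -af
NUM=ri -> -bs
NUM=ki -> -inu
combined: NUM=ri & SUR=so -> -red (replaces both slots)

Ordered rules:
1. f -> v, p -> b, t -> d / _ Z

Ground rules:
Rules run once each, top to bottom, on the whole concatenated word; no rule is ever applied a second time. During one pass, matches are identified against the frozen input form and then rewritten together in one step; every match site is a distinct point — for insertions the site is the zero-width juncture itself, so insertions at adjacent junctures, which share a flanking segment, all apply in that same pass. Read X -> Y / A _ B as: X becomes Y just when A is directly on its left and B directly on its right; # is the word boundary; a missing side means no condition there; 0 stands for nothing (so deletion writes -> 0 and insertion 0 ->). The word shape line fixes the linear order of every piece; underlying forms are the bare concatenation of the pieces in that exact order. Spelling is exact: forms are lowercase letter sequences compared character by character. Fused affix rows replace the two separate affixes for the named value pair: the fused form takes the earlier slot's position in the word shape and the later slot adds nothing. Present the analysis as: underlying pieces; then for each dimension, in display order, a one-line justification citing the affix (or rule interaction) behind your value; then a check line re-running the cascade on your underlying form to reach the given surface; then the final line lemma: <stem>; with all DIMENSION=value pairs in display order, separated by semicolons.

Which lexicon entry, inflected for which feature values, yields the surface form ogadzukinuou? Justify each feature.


underlying: ogatzuk-inu-o-u
CLASS=fe - signalled by the affix -u
SUR=gu - signalled by the affix -o
NUM=ki - signalled by the affix -inu
check: ogatzukinuou -> ogadzukinuou
lemma: ogatzuk; CLASS=fe; SUR=gu; NUM=ki
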